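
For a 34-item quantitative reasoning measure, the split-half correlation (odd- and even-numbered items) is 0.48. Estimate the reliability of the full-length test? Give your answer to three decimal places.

r_full = 2r_hh / (1 + r_hh) = 2 × 0.48 / (1 + 0.48)
       = 0.9600 / 1.4800 = 0.6486

0.649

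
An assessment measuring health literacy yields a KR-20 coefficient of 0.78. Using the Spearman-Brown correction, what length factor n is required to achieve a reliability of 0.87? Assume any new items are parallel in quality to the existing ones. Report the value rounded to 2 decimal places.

1.89

n = 0.87(1 − 0.78) / [0.78(1 − 0.87)]
  = 0.1914 / 0.1014 = 1.8876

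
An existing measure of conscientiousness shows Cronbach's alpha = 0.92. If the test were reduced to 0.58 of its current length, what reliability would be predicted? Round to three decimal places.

By Spearman-Brown, r_new = n r / (1 + (n − 1) r).
r_new = (0.58 × 0.92) / (1 + (0.58 − 1) × 0.92)
     = 0.5336 / 0.6136 = 0.8696

0.870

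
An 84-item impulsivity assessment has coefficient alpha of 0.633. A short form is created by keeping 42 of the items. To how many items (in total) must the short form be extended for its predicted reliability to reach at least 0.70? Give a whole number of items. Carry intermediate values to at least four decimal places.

114

First, r for the 42-item form: n = 42/84 = 0.5000, so r_42 = 0.5000·0.633/(1 + (0.5000 − 1)·0.633) = 0.4631
Length factor from the short form to reach 0.70: n' = 0.70(1 − 0.4631) / [0.4631(1 − 0.70)] ≈ 2.7052
Total items = 2.7052 × 42 = 113.62, rounded up to 114.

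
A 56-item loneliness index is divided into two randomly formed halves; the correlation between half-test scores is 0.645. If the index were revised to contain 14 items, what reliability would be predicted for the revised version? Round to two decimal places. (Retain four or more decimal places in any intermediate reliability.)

Full-test reliability from the split-half r: r_full = 2(0.645)/(1 + 0.645) = 0.7842
Length factor from 56 to 14 items: n = 14/56 = 0.2500
r_new = n·r_full / (1 + (n − 1)·r_full) = 0.1961 / 0.4119 ≈ 0.4761

0.48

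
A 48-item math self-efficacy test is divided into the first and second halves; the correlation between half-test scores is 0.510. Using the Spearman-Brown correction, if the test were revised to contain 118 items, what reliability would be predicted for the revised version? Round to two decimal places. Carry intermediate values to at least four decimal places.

Spearman-Brown correction (n = 2): r_full = 2·0.510/(1 + 0.510) = 0.6755
Length factor from 48 to 118 items: n = 118/48 = 2.4583
r_new = n·r_full / (1 + (n − 1)·r_full) = 1.6606 / 1.9851 ≈ 0.8365

0.84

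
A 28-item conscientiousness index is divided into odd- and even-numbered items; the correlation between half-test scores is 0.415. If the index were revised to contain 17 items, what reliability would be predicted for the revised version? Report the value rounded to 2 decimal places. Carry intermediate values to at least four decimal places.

First correct the split-half correlation to full-test reliability: r_full = 2 × 0.415 / (1 + 0.415) ≈ 0.5866
Length factor from 28 to 17 items: n = 17/28 = 0.6071
r_new = n·r_full / (1 + (n − 1)·r_full) = 0.3561 / 0.7695 ≈ 0.4628

0.46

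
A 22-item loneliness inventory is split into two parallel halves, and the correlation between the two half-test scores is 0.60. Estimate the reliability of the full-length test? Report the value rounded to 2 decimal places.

The full test is twice the length of either half (n = 2).
r_full = 2(0.60) / (1 + 0.60)
r_full = 1.2000 / 1.6000 ≈ 0.7500

0.75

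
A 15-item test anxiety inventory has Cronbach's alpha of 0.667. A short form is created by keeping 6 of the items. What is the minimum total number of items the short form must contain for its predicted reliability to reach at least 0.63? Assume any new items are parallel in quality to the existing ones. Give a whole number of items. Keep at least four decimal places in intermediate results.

Short-form reliability: n = 6/15 = 0.4000; r_6 = n·r/(1+(n−1)r) ≈ 0.4448
Length factor from the short form to reach 0.63: n' = 0.63(1 − 0.4448) / [0.4448(1 − 0.63)] ≈ 2.1253
Total items = 2.1253 × 6 = 12.75, rounded up to 13.

13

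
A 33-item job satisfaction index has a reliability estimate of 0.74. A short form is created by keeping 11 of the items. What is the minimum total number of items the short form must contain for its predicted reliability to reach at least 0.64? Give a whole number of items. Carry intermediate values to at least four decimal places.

Short-form reliability: n = 11/33 = 0.3333; r_11 = n·r/(1+(n−1)r) ≈ 0.4868
Then solve for n' with r_old = 0.4868, r_target = 0.64: n' = 0.64(1 − 0.4868)/[0.4868(1 − 0.64)] = 1.8742
Total items = 1.8742 × 11 = 20.62, rounded up to 21.

21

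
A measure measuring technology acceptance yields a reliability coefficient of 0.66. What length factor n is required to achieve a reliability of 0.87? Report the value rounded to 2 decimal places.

3.45

n = 0.87(1 − 0.66) / [0.66(1 − 0.87)]
  = 0.2958 / 0.0858 = 3.4476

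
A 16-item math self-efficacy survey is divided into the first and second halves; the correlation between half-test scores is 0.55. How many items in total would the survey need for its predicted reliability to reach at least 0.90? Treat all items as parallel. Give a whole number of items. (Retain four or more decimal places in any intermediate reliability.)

r_full = 2(0.55)/(1 + 0.55) = 0.7097
Solve Spearman-Brown for n: n = 0.90(1 − 0.7097) / [0.7097(1 − 0.90)] = 3.6814
Required items = 3.6814 × 16 = 58.90, so 59 items.

59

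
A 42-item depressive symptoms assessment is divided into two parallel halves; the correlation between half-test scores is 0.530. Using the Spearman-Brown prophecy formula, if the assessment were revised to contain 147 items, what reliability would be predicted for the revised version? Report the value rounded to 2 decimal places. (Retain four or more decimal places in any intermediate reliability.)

Full-test reliability from the split-half r: r_full = 2(0.530)/(1 + 0.530) = 0.6928
Length factor from 42 to 147 items: n = 147/42 = 3.5000
r_new = n·r_full / (1 + (n − 1)·r_full) = 2.4248 / 2.7320 ≈ 0.8876

0.89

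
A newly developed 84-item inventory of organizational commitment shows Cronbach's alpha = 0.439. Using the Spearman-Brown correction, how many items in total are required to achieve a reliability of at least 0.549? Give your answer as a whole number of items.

131

Spearman-Brown solved for the length factor n:
n = r_target (1 − r_old) / [ r_old (1 − r_target) ]
n = 0.549 × (1 − 0.439) / [ 0.439 × (1 − 0.549) ]
n = 0.307989 / 0.197989 ≈ 1.5556
1.5556 × 84 = 130.67 → 131 items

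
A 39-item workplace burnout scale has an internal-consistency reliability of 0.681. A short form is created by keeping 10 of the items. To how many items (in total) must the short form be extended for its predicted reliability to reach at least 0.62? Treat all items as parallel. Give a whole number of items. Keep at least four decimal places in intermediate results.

First, r for the 10-item form: n = 10/39 = 0.2564, so r_10 = 0.2564·0.681/(1 + (0.2564 − 1)·0.681) = 0.3537
Length factor from the short form to reach 0.62: n' = 0.62(1 − 0.3537) / [0.3537(1 − 0.62)] ≈ 2.9813
Total items = 2.9813 × 10 = 29.81, rounded up to 30.

30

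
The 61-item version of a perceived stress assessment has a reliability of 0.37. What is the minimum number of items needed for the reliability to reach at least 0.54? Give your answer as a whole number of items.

122

Invert Spearman-Brown to solve for n:
n = r*(1 − r) / [ r (1 − r*) ]
n = [0.54 × 0.63] / [0.37 × 0.46]
  = 0.3402 / 0.1702 = 1.9988
Items needed = n × 61 = 1.9988 × 61 ≈ 121.93 → round up to 122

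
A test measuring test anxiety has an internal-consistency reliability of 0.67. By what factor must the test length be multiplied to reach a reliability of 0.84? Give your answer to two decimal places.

Spearman-Brown solved for the length factor n:
n = r*(1 − r) / [ r (1 − r*) ]
n = [0.84 × 0.33] / [0.67 × 0.16]
  = 0.2772 / 0.1072 = 2.5858

2.59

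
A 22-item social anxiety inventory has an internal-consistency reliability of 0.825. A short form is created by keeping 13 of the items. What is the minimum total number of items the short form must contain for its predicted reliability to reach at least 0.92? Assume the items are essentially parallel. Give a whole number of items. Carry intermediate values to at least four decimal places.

54

First, r for the 13-item form: n = 13/22 = 0.5909, so r_13 = 0.5909·0.825/(1 + (0.5909 − 1)·0.825) = 0.7358
Then solve for n' with r_old = 0.7358, r_target = 0.92: n' = 0.92(1 − 0.7358)/[0.7358(1 − 0.92)] = 4.1292
Items = 4.1292 × 13 ≈ 53.68 → 54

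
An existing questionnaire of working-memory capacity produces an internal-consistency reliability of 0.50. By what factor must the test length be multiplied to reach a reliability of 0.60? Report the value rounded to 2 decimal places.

n = [0.60 × 0.50] / [0.50 × 0.40]
  = 0.3000 / 0.2000 = 1.5000

1.50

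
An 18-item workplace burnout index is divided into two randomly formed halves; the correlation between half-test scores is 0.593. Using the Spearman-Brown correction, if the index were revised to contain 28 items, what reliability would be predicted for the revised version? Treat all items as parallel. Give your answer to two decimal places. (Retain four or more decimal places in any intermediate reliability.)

0.82

First correct the split-half correlation to full-test reliability: r_full = 2 × 0.593 / (1 + 0.593) ≈ 0.7445
Then adjust to 28 items: n = 28/18 = 1.5556
r_new = n·r_full / (1 + (n − 1)·r_full) = 1.1581 / 1.4136 ≈ 0.8193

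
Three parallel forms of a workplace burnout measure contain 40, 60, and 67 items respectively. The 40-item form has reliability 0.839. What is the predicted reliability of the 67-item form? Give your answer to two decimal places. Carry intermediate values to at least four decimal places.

The 60-item form is not needed; work directly from the 40-item form with n = 67/40 = 1.6750.
r_{67} = n·r / (1 + (n − 1)·r) = 1.4053 / 1.5663 ≈ 0.8972

0.90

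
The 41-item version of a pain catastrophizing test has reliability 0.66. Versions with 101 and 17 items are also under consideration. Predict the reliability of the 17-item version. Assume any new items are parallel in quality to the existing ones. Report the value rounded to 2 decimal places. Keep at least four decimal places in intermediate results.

The 101-item form is not needed; work directly from the 41-item form with n = 17/41 = 0.4146.
r_{17} = n·r / (1 + (n − 1)·r) = 0.2736 / 0.6136 ≈ 0.4459

0.45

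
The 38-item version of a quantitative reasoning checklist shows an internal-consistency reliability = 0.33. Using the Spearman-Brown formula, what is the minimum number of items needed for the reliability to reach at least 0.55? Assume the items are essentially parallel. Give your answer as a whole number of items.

n = [0.55 × 0.67] / [0.33 × 0.45]
  = 0.3685 / 0.1485 = 2.4815
So the test needs 2.4815 × 38 ≈ 94.30 items; rounding up, 95.

95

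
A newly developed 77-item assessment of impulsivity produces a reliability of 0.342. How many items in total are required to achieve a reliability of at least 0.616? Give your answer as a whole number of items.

238

Rearranging the Spearman-Brown formula for n,
n = r_target (1 − r_old) / [ r_old (1 − r_target) ]
n = [0.616 × 0.658] / [0.342 × 0.384]
  = 0.405328 / 0.131328 = 3.0864
Items needed = n × 77 = 3.0864 × 77 ≈ 237.65 → round up to 238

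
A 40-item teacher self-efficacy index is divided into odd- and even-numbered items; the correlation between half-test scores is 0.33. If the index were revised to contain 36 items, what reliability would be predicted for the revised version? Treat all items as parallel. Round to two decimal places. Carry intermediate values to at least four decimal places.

Full-test reliability from the split-half r: r_full = 2(0.33)/(1 + 0.33) = 0.4962
Then adjust to 36 items: n = 36/40 = 0.9000
r_new = n·r_full / (1 + (n − 1)·r_full) = 0.4466 / 0.9504 ≈ 0.4699

0.47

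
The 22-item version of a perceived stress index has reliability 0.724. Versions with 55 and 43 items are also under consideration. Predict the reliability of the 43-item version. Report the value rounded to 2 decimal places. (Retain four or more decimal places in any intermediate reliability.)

Only the ratio of lengths matters: n = 43/22 = 1.9545
r_{43} = n·r / (1 + (n − 1)·r) = 1.4151 / 1.6911 ≈ 0.8368

0.84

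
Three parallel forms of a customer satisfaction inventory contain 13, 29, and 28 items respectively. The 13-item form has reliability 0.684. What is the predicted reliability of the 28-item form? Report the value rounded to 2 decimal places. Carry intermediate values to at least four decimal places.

0.82

Only the ratio of lengths matters: n = 28/13 = 2.1538
r_{28} = n·r / (1 + (n − 1)·r) = 1.4732 / 1.7892 ≈ 0.8234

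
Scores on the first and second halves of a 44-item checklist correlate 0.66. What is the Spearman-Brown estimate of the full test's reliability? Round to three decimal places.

The full test is twice the length of either half (n = 2).
r_full = 2(0.66) / (1 + 0.66)
       = 1.3200 / 1.6600 = 0.7952

0.795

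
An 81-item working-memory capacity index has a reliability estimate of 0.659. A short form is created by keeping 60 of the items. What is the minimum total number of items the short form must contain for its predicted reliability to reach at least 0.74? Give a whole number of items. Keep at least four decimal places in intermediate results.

First, r for the 60-item form: n = 60/81 = 0.7407, so r_60 = 0.7407·0.659/(1 + (0.7407 − 1)·0.659) = 0.5887
Length factor from the short form to reach 0.74: n' = 0.74(1 − 0.5887) / [0.5887(1 − 0.74)] ≈ 1.9885
Items = 1.9885 × 60 ≈ 119.31 → 120

120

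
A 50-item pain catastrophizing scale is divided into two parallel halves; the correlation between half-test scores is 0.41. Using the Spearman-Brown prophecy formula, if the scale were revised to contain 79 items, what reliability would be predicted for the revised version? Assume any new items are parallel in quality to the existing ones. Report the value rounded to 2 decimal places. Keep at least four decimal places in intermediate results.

First correct the split-half correlation to full-test reliability: r_full = 2 × 0.41 / (1 + 0.41) ≈ 0.5816
Length factor from 50 to 79 items: n = 79/50 = 1.5800
r_new = n·r_full / (1 + (n − 1)·r_full) = 0.9189 / 1.3373 ≈ 0.6871

0.69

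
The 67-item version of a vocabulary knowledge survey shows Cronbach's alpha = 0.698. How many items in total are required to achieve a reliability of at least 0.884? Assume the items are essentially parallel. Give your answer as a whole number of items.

n = 0.884(1 − 0.698) / [0.698(1 − 0.884)]
n = 0.266968 / 0.080968 ≈ 3.2972
So the test needs 3.2972 × 67 ≈ 220.91 items; rounding up, 221.

221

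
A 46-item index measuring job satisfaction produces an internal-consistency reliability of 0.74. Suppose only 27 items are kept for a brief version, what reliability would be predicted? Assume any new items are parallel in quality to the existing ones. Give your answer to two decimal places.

n = 27/46 = 0.587
Apply the Spearman-Brown prophecy formula, r' = nr / [1 + (n − 1)r]:
r_new = 0.587·0.74 / [1 + (0.587 − 1)·0.74]
     = 0.4344 / 0.6944 = 0.6256

0.63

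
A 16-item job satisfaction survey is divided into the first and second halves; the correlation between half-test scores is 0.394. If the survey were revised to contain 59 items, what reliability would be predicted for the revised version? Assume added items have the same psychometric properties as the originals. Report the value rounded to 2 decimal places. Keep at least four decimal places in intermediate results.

Full-test reliability from the split-half r: r_full = 2(0.394)/(1 + 0.394) = 0.5653
Length factor from 16 to 59 items: n = 59/16 = 3.6875
r_new = n·r_full / (1 + (n − 1)·r_full) = 2.0845 / 2.5192 ≈ 0.8274

0.83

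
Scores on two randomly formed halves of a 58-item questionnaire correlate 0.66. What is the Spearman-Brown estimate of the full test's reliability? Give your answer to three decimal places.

Apply the Spearman-Brown correction with n = 2:
r_full = 2r_hh / (1 + r_hh) = 2 × 0.66 / (1 + 0.66)
       = 1.3200 / 1.6600 = 0.7952

0.795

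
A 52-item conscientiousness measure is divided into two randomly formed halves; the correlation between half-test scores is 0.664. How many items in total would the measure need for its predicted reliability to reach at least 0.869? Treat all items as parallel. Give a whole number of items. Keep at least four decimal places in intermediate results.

Corrected full-test reliability: r_full = 2 × 0.664 / (1 + 0.664) ≈ 0.7981
Solve Spearman-Brown for n: n = 0.869(1 − 0.7981) / [0.7981(1 − 0.869)] = 1.6781
Required items = 1.6781 × 52 = 87.26, so 88 items.

88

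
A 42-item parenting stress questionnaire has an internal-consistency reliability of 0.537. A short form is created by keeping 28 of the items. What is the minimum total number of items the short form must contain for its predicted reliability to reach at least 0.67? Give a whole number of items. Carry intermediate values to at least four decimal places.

First, r for the 28-item form: n = 28/42 = 0.6667, so r_28 = 0.6667·0.537/(1 + (0.6667 − 1)·0.537) = 0.4361
Then solve for n' with r_old = 0.4361, r_target = 0.67: n' = 0.67(1 − 0.4361)/[0.4361(1 − 0.67)] = 2.6253
Total items = 2.6253 × 28 = 73.51, rounded up to 74.

74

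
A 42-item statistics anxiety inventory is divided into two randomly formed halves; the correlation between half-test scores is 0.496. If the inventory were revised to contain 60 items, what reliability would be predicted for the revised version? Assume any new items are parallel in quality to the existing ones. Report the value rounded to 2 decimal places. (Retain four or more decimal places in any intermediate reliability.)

0.74

First correct the split-half correlation to full-test reliability: r_full = 2 × 0.496 / (1 + 0.496) ≈ 0.6631
Then adjust to 60 items: n = 60/42 = 1.4286
r_new = n·r_full / (1 + (n − 1)·r_full) = 0.9473 / 1.2842 ≈ 0.7377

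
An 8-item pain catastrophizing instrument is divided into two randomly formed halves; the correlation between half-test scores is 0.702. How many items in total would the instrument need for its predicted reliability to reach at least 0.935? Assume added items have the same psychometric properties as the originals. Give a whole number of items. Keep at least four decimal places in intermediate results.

25

Corrected full-test reliability: r_full = 2 × 0.702 / (1 + 0.702) ≈ 0.8249
Solve Spearman-Brown for n: n = 0.935(1 − 0.8249) / [0.8249(1 − 0.935)] = 3.0534
Required items = 3.0534 × 8 = 24.43, so 25 items.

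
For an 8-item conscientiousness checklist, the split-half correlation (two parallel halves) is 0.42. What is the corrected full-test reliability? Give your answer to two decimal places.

Each half is half the length of the full test, so the full test is n = 2 times a half.
r_full = 2r_hh / (1 + r_hh) = 2 × 0.42 / (1 + 0.42)
       = 0.8400 / 1.4200 = 0.5915

0.59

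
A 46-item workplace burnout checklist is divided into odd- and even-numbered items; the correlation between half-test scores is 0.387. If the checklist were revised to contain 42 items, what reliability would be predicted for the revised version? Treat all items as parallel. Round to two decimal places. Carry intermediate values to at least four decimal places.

Full-test reliability from the split-half r: r_full = 2(0.387)/(1 + 0.387) = 0.5580
Then adjust to 42 items: n = 42/46 = 0.9130
r_new = n·r_full / (1 + (n − 1)·r_full) = 0.5095 / 0.9515 ≈ 0.5355

0.54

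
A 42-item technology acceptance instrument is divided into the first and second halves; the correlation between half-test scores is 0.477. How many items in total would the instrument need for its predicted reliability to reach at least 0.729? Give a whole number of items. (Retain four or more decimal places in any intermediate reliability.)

62

r_full = 2(0.477)/(1 + 0.477) = 0.6459
n = r_tgt(1 − r_full) / [r_full(1 − r_tgt)] = 0.729 × 0.3541 / (0.6459 × 0.271) ≈ 1.4748
Items = 1.4748 × 42 ≈ 61.94 → 62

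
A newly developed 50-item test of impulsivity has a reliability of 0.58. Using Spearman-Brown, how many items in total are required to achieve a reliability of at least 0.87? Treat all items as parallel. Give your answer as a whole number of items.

Spearman-Brown solved for the length factor n:
n = r*(1 − r) / [ r (1 − r*) ]
n = 0.87(1 − 0.58) / [0.58(1 − 0.87)]
n = 0.3654 / 0.0754 ≈ 4.8462
4.8462 × 50 = 242.31 → 243 items

243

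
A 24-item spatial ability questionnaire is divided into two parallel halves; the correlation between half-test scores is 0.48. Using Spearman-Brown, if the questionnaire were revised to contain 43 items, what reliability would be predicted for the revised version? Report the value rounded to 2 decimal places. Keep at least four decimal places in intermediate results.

First correct the split-half correlation to full-test reliability: r_full = 2 × 0.48 / (1 + 0.48) ≈ 0.6486
Length factor from 24 to 43 items: n = 43/24 = 1.7917
r_new = n·r_full / (1 + (n − 1)·r_full) = 1.1621 / 1.5135 ≈ 0.7678

0.77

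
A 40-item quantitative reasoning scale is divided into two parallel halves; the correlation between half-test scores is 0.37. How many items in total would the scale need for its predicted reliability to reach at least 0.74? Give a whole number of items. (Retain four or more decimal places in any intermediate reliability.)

Corrected full-test reliability: r_full = 2 × 0.37 / (1 + 0.37) ≈ 0.5401
n = r_tgt(1 − r_full) / [r_full(1 − r_tgt)] = 0.74 × 0.4599 / (0.5401 × 0.26) ≈ 2.4235
Items = 2.4235 × 40 ≈ 96.94 → 97

97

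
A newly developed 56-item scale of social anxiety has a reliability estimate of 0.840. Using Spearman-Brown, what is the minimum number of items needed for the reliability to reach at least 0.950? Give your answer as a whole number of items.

203

Rearranging the Spearman-Brown formula for n,
n = r*(1 − r) / [ r (1 − r*) ]
n = [0.950 × 0.160] / [0.840 × 0.050]
n = 0.152000 / 0.042000 ≈ 3.6190
Items needed = n × 56 = 3.6190 × 56 ≈ 202.66 → round up to 203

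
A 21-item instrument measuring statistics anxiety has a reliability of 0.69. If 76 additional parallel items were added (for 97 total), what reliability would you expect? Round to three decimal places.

0.911

Length ratio n = 97/21 = 4.619
r_new = (4.619 × 0.69) / (1 + (4.619 − 1) × 0.69)
     = 3.1871 / 3.4971 = 0.9114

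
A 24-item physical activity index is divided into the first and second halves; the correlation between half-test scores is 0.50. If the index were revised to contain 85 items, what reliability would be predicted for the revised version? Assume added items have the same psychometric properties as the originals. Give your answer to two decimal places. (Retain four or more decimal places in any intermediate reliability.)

0.88

Full-test reliability from the split-half r: r_full = 2(0.50)/(1 + 0.50) = 0.6667
Length factor from 24 to 85 items: n = 85/24 = 3.5417
r_new = n·r_full / (1 + (n − 1)·r_full) = 2.3613 / 2.6946 ≈ 0.8763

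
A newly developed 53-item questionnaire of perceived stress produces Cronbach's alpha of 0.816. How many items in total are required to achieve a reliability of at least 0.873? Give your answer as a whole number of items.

83

Invert Spearman-Brown to solve for n:
n = r*(1 − r) / [ r (1 − r*) ]
n = 0.873(1 − 0.816) / [0.816(1 − 0.873)]
  = 0.160632 / 0.103632 = 1.5500
So the test needs 1.5500 × 53 ≈ 82.15 items; rounding up, 83.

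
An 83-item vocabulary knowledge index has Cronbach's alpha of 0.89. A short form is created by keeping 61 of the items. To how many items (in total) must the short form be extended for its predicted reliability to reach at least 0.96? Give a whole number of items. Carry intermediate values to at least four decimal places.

247

Short-form reliability: n = 61/83 = 0.7349; r_61 = n·r/(1+(n−1)r) ≈ 0.8560
Length factor from the short form to reach 0.96: n' = 0.96(1 − 0.8560) / [0.8560(1 − 0.96)] ≈ 4.0374
Items = 4.0374 × 61 ≈ 246.28 → 247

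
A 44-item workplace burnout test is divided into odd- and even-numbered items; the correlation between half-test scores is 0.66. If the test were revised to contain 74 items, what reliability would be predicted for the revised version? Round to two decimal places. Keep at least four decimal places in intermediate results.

0.87

Full-test reliability from the split-half r: r_full = 2(0.66)/(1 + 0.66) = 0.7952
Length factor from 44 to 74 items: n = 74/44 = 1.6818
r_new = n·r_full / (1 + (n − 1)·r_full) = 1.3374 / 1.5422 ≈ 0.8672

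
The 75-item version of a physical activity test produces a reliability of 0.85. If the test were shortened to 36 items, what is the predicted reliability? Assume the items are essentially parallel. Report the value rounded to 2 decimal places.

n = 36/75 = 0.48
r_new = (0.48 × 0.85) / (1 + (0.48 − 1) × 0.85)
     = 0.4080 / 0.5580 = 0.7312

0.73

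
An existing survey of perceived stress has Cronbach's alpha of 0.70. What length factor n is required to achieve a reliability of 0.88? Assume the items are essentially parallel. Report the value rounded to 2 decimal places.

3.14

n = 0.88 × (1 − 0.70) / [ 0.70 × (1 − 0.88) ]
  = 0.2640 / 0.0840 = 3.1429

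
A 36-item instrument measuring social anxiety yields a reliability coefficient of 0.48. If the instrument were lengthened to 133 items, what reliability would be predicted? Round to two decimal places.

0.77

Length ratio n = 133/36 = 3.6944
r_new = 3.6944·0.48 / [1 + (3.6944 − 1)·0.48]
r_new = 1.7733 / 2.2933 ≈ 0.7733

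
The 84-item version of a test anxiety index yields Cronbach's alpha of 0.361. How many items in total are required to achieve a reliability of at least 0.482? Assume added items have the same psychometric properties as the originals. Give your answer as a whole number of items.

Spearman-Brown solved for the length factor n:
n = r_target (1 − r_old) / [ r_old (1 − r_target) ]
n = 0.482 × (1 − 0.361) / [ 0.361 × (1 − 0.482) ]
  = 0.307998 / 0.186998 = 1.6471
Items needed = n × 84 = 1.6471 × 84 ≈ 138.36 → round up to 139

139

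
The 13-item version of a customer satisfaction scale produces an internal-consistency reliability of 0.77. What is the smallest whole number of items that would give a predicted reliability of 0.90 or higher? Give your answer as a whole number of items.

Spearman-Brown solved for the length factor n:
n = r_target (1 − r_old) / [ r_old (1 − r_target) ]
n = 0.90(1 − 0.77) / [0.77(1 − 0.90)]
n = 0.2070 / 0.0770 ≈ 2.6883
Items needed = n × 13 = 2.6883 × 13 ≈ 34.95 → round up to 35

35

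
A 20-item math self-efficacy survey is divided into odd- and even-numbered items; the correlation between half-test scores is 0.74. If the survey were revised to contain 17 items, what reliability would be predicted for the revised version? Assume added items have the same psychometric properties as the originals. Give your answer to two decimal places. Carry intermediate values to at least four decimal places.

First correct the split-half correlation to full-test reliability: r_full = 2 × 0.74 / (1 + 0.74) ≈ 0.8506
Length factor from 20 to 17 items: n = 17/20 = 0.8500
r_new = n·r_full / (1 + (n − 1)·r_full) = 0.7230 / 0.8724 ≈ 0.8287

0.83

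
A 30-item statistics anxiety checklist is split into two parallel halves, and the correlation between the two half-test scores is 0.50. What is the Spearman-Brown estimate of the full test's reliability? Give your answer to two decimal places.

Each half is half the length of the full test, so the full test is n = 2 times a half.
r_full = 2(0.50) / (1 + 0.50)
       = 1.0000 / 1.5000 = 0.6667

0.67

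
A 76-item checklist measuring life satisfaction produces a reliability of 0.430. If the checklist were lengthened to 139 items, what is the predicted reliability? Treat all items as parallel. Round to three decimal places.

0.580

The new length is 139/76 = 1.8289 times the old.
r_new = (1.8289 × 0.430) / (1 + (1.8289 − 1) × 0.430)
     = 0.7864 / 1.3564 = 0.5798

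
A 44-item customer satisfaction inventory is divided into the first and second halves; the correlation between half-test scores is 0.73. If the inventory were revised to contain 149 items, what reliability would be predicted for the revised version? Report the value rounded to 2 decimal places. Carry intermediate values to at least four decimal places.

0.95

Full-test reliability from the split-half r: r_full = 2(0.73)/(1 + 0.73) = 0.8439
Length factor from 44 to 149 items: n = 149/44 = 3.3864
r_new = n·r_full / (1 + (n − 1)·r_full) = 2.8578 / 3.0139 ≈ 0.9482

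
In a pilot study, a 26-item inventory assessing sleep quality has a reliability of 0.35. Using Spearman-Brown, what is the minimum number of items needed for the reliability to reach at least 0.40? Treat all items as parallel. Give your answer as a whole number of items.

Invert Spearman-Brown to solve for n:
n = r_target (1 − r_old) / [ r_old (1 − r_target) ]
n = 0.40(1 − 0.35) / [0.35(1 − 0.40)]
  = 0.2600 / 0.2100 = 1.2381
So the test needs 1.2381 × 26 ≈ 32.19 items; rounding up, 33.

33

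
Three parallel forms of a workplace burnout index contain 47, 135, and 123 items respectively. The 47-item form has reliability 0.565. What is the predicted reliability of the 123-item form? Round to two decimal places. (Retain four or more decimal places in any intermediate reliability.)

The 135-item form is not needed; work directly from the 47-item form with n = 123/47 = 2.6170.
r_{123} = n·r / (1 + (n − 1)·r) = 1.4786 / 1.9136 ≈ 0.7727

0.77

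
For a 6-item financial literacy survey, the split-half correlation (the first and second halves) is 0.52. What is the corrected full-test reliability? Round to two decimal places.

Apply the Spearman-Brown correction with n = 2:
r_full = 2(0.52) / (1 + 0.52)
r_full = 1.0400 / 1.5200 ≈ 0.6842

0.68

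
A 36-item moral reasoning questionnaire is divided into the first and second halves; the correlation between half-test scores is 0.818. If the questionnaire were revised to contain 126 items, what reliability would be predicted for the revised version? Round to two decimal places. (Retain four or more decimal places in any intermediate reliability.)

Spearman-Brown correction (n = 2): r_full = 2·0.818/(1 + 0.818) = 0.8999
Length factor from 36 to 126 items: n = 126/36 = 3.5000
r_new = n·r_full / (1 + (n − 1)·r_full) = 3.1497 / 3.2498 ≈ 0.9692

0.97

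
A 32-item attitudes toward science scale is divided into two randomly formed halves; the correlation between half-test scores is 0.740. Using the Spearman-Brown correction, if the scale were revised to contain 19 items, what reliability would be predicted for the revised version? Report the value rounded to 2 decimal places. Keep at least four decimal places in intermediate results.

0.77

First correct the split-half correlation to full-test reliability: r_full = 2 × 0.740 / (1 + 0.740) ≈ 0.8506
Length factor from 32 to 19 items: n = 19/32 = 0.5938
r_new = n·r_full / (1 + (n − 1)·r_full) = 0.5051 / 0.6545 ≈ 0.7717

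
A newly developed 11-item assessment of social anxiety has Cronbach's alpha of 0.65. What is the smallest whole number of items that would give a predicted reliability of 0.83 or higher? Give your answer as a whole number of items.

29

Spearman-Brown solved for the length factor n:
n = r_target (1 − r_old) / [ r_old (1 − r_target) ]
n = 0.83(1 − 0.65) / [0.65(1 − 0.83)]
n = 0.2905 / 0.1105 ≈ 2.6290
2.6290 × 11 = 28.92 → 29 items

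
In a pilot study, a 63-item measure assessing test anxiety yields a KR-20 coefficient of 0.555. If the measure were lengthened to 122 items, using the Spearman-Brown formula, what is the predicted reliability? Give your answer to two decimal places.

0.71

Length ratio n = 122/63 = 1.9365
r_new = 1.9365·0.555 / [1 + (1.9365 − 1)·0.555]
     = 1.0748 / 1.5198 = 0.7072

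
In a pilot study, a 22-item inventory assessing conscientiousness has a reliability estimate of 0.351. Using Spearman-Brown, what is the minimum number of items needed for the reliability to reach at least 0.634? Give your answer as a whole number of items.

Spearman-Brown solved for the length factor n:
n = r*(1 − r) / [ r (1 − r*) ]
n = [0.634 × 0.649] / [0.351 × 0.366]
  = 0.411466 / 0.128466 = 3.2029
3.2029 × 22 = 70.46 → 71 items

71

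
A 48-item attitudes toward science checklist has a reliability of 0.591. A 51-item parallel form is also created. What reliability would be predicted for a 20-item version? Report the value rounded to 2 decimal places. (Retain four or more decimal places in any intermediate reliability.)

0.38

The 51-item form is not needed; work directly from the 48-item form with n = 20/48 = 0.4167.
r_{20} = n·r / (1 + (n − 1)·r) = 0.2463 / 0.6553 ≈ 0.3759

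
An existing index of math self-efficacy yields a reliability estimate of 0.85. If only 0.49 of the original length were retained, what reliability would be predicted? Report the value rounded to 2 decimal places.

Apply the Spearman-Brown prophecy formula, r' = nr / [1 + (n − 1)r]:
r_new = (0.49 × 0.85) / (1 + (0.49 − 1) × 0.85)
r_new = 0.4165 / 0.5665 ≈ 0.7352

0.74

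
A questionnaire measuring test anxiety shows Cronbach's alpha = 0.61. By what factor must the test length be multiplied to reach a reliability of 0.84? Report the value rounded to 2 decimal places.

n = [0.84 × 0.39] / [0.61 × 0.16]
  = 0.3276 / 0.0976 = 3.3566

3.36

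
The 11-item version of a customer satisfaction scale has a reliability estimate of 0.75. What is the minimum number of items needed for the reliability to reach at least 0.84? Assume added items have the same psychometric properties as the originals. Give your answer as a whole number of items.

n = 0.84 × (1 − 0.75) / [ 0.75 × (1 − 0.84) ]
n = 0.2100 / 0.1200 ≈ 1.7500
Items needed = n × 11 = 1.7500 × 11 ≈ 19.25 → round up to 20

20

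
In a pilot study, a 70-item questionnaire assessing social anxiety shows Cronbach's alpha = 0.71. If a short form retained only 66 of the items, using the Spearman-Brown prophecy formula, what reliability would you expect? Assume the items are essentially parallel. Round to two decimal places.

0.70

Length ratio n = 66/70 = 0.9429
r_new = 0.9429·0.71 / [1 + (0.9429 − 1)·0.71]
r_new = 0.6695 / 0.9595 ≈ 0.6978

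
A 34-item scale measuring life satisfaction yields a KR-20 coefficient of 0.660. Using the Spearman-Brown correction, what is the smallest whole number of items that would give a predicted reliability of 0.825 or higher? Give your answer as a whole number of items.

83

Spearman-Brown solved for the length factor n:
n = r*(1 − r) / [ r (1 − r*) ]
n = [0.825 × 0.340] / [0.660 × 0.175]
n = 0.280500 / 0.115500 ≈ 2.4286
2.4286 × 34 = 82.57 → 83 items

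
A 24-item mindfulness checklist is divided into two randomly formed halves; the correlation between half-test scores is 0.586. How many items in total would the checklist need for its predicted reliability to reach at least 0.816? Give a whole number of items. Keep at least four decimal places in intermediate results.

38

r_full = 2(0.586)/(1 + 0.586) = 0.7390
n = r_tgt(1 − r_full) / [r_full(1 − r_tgt)] = 0.816 × 0.2610 / (0.7390 × 0.184) ≈ 1.5663
Required items = 1.5663 × 24 = 37.59, so 38 items.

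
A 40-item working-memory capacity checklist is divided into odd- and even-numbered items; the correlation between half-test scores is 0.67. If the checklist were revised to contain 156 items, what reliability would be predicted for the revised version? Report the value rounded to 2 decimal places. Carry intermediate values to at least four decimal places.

Spearman-Brown correction (n = 2): r_full = 2·0.67/(1 + 0.67) = 0.8024
Length factor from 40 to 156 items: n = 156/40 = 3.9000
r_new = n·r_full / (1 + (n − 1)·r_full) = 3.1294 / 3.3270 ≈ 0.9406

0.94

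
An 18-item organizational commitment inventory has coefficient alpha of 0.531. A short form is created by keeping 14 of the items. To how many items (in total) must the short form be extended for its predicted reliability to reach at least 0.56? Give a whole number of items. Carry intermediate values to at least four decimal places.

Short-form reliability: n = 14/18 = 0.7778; r_14 = n·r/(1+(n−1)r) ≈ 0.4683
Then solve for n' with r_old = 0.4683, r_target = 0.56: n' = 0.56(1 − 0.4683)/[0.4683(1 − 0.56)] = 1.4450
Total items = 1.4450 × 14 = 20.23, rounded up to 21.

21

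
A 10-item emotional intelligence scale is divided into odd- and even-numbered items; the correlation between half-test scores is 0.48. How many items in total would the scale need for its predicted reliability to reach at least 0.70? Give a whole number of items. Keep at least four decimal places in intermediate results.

Corrected full-test reliability: r_full = 2 × 0.48 / (1 + 0.48) ≈ 0.6486
n = r_tgt(1 − r_full) / [r_full(1 − r_tgt)] = 0.70 × 0.3514 / (0.6486 × 0.30) ≈ 1.2642
Required items = 1.2642 × 10 = 12.64, so 13 items.

13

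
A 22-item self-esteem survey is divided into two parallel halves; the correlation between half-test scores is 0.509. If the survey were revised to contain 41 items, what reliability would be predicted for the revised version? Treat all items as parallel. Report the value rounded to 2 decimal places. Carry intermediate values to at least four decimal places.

0.79

Spearman-Brown correction (n = 2): r_full = 2·0.509/(1 + 0.509) = 0.6746
Length factor from 22 to 41 items: n = 41/22 = 1.8636
r_new = n·r_full / (1 + (n − 1)·r_full) = 1.2572 / 1.5826 ≈ 0.7944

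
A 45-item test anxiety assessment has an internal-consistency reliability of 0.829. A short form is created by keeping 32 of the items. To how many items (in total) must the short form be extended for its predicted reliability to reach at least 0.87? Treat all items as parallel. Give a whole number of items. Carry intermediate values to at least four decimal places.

Short-form reliability: n = 32/45 = 0.7111; r_32 = n·r/(1+(n−1)r) ≈ 0.7751
Then solve for n' with r_old = 0.7751, r_target = 0.87: n' = 0.87(1 − 0.7751)/[0.7751(1 − 0.87)] = 1.9418
Total items = 1.9418 × 32 = 62.14, rounded up to 63.

63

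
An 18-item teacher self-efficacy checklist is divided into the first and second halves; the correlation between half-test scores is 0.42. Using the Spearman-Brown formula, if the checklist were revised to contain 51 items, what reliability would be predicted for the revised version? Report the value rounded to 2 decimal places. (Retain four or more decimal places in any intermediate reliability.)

0.80

Full-test reliability from the split-half r: r_full = 2(0.42)/(1 + 0.42) = 0.5915
Length factor from 18 to 51 items: n = 51/18 = 2.8333
r_new = n·r_full / (1 + (n − 1)·r_full) = 1.6759 / 2.0844 ≈ 0.8040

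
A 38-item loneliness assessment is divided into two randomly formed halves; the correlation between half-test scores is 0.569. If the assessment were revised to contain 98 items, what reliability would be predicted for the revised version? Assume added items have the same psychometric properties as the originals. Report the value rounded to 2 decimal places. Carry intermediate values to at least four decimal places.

Spearman-Brown correction (n = 2): r_full = 2·0.569/(1 + 0.569) = 0.7253
Then adjust to 98 items: n = 98/38 = 2.5789
r_new = n·r_full / (1 + (n − 1)·r_full) = 1.8705 / 2.1452 ≈ 0.8719

0.87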